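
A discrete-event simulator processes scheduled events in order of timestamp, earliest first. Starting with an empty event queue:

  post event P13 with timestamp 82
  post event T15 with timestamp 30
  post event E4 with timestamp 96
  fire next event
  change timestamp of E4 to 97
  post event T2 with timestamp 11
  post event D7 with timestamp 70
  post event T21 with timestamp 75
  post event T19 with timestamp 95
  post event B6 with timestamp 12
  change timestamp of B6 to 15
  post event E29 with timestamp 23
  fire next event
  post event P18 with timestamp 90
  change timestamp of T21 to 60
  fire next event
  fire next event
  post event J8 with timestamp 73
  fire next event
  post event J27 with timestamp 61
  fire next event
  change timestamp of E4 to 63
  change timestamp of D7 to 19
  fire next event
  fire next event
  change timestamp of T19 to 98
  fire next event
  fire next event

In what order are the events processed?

add P13 (timestamp 82) → {P13:82}
add T15 (timestamp 30) → {T15:30, P13:82}
add E4 (timestamp 96) → {T15:30, P13:82, E4:96}
fire next event → T15; now {P13:82, E4:96}
update E4 to timestamp 97 → {P13:82, E4:97}
add T2 (timestamp 11) → {T2:11, P13:82, E4:97}
add D7 (timestamp 70) → {T2:11, D7:70, P13:82, E4:97}
add T21 (timestamp 75) → {T2:11, D7:70, T21:75, P13:82, E4:97}
add T19 (timestamp 95) → {T2:11, D7:70, T21:75, P13:82, T19:95, E4:97}
add B6 (timestamp 12) → {T2:11, B6:12, D7:70, T21:75, P13:82, T19:95, E4:97}
update B6 to timestamp 15 → {T2:11, B6:15, D7:70, T21:75, P13:82, T19:95, E4:97}
add E29 (timestamp 23) → {T2:11, B6:15, E29:23, D7:70, T21:75, P13:82, T19:95, E4:97}
fire next event → T2; now {B6:15, E29:23, D7:70, T21:75, P13:82, T19:95, E4:97}
add P18 (timestamp 90) → {B6:15, E29:23, D7:70, T21:75, P13:82, P18:90, T19:95, E4:97}
update T21 to timestamp 60 → {B6:15, E29:23, T21:60, D7:70, P13:82, P18:90, T19:95, E4:97}
fire next event → B6; now {E29:23, T21:60, D7:70, P13:82, P18:90, T19:95, E4:97}
fire next event → E29; now {T21:60, D7:70, P13:82, P18:90, T19:95, E4:97}
add J8 (timestamp 73) → {T21:60, D7:70, J8:73, P13:82, P18:90, T19:95, E4:97}
fire next event → T21; now {D7:70, J8:73, P13:82, P18:90, T19:95, E4:97}
add J27 (timestamp 61) → {J27:61, D7:70, J8:73, P13:82, P18:90, T19:95, E4:97}
fire next event → J27; now {D7:70, J8:73, P13:82, P18:90, T19:95, E4:97}
update E4 to timestamp 63 → {E4:63, D7:70, J8:73, P13:82, P18:90, T19:95}
update D7 to timestamp 19 → {D7:19, E4:63, J8:73, P13:82, P18:90, T19:95}
fire next event → D7; now {E4:63, J8:73, P13:82, P18:90, T19:95}
fire next event → E4; now {J8:73, P13:82, P18:90, T19:95}
update T19 to timestamp 98 → {J8:73, P13:82, P18:90, T19:98}
fire next event → J8; now {P13:82, P18:90, T19:98}
fire next event → P13; now {P18:90, T19:98}

T15 → T2 → B6 → E29 → T21 → J27 → D7 → E4 → J8 → P13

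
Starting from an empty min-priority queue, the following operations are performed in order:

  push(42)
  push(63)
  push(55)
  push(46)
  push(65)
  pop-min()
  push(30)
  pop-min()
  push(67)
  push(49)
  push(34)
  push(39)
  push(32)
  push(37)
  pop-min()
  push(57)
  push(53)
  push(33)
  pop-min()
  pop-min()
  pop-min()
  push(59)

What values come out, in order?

42 → 30 → 32 → 33 → 34 → 37

insert 42 → {42}
insert 63 → {42, 63}
insert 55 → {42, 55, 63}
insert 46 → {42, 46, 55, 63}
insert 65 → {42, 46, 55, 63, 65}
pop-min → 42; now {46, 55, 63, 65}
insert 30 → {30, 46, 55, 63, 65}
pop-min → 30; now {46, 55, 63, 65}
insert 67 → {46, 55, 63, 65, 67}
insert 49 → {46, 49, 55, 63, 65, 67}
insert 34 → {34, 46, 49, 55, 63, 65, 67}
insert 39 → {34, 39, 46, 49, 55, 63, 65, 67}
insert 32 → {32, 34, 39, 46, 49, 55, 63, 65, 67}
insert 37 → {32, 34, 37, 39, 46, 49, 55, 63, 65, 67}
pop-min → 32; now {34, 37, 39, 46, 49, 55, 63, 65, 67}
insert 57 → {34, 37, 39, 46, 49, 55, 57, 63, 65, 67}
insert 53 → {34, 37, 39, 46, 49, 53, 55, 57, 63, 65, 67}
insert 33 → {33, 34, 37, 39, 46, 49, 53, 55, 57, 63, 65, 67}
pop-min → 33; now {34, 37, 39, 46, 49, 53, 55, 57, 63, 65, 67}
pop-min → 34; now {37, 39, 46, 49, 53, 55, 57, 63, 65, 67}
pop-min → 37; now {39, 46, 49, 53, 55, 57, 63, 65, 67}
insert 59 → {39, 46, 49, 53, 55, 57, 59, 63, 65, 67}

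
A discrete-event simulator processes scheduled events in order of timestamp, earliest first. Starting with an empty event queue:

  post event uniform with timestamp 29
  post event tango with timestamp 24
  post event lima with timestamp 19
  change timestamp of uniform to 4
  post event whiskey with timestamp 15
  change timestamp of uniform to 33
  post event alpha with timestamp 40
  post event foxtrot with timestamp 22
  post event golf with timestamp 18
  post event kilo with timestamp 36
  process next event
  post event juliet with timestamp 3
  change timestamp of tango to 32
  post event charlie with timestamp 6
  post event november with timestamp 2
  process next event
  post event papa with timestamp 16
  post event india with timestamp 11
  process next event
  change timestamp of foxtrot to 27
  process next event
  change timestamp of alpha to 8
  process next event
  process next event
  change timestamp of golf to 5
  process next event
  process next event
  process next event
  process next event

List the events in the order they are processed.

whiskey, november, juliet, charlie, alpha, india, golf, papa, lima, foxtrot

add uniform (timestamp 29) → {uniform:29}
add tango (timestamp 24) → {tango:24, uniform:29}
add lima (timestamp 19) → {lima:19, tango:24, uniform:29}
update uniform to timestamp 4 → {uniform:4, lima:19, tango:24}
add whiskey (timestamp 15) → {uniform:4, whiskey:15, lima:19, tango:24}
update uniform to timestamp 33 → {whiskey:15, lima:19, tango:24, uniform:33}
add alpha (timestamp 40) → {whiskey:15, lima:19, tango:24, uniform:33, alpha:40}
add foxtrot (timestamp 22) → {whiskey:15, lima:19, foxtrot:22, tango:24, uniform:33, alpha:40}
add golf (timestamp 18) → {whiskey:15, golf:18, lima:19, foxtrot:22, tango:24, uniform:33, alpha:40}
add kilo (timestamp 36) → {whiskey:15, golf:18, lima:19, foxtrot:22, tango:24, uniform:33, kilo:36, alpha:40}
process next event → whiskey; now {golf:18, lima:19, foxtrot:22, tango:24, uniform:33, kilo:36, alpha:40}
add juliet (timestamp 3) → {juliet:3, golf:18, lima:19, foxtrot:22, tango:24, uniform:33, kilo:36, alpha:40}
update tango to timestamp 32 → {juliet:3, golf:18, lima:19, foxtrot:22, tango:32, uniform:33, kilo:36, alpha:40}
add charlie (timestamp 6) → {juliet:3, charlie:6, golf:18, lima:19, foxtrot:22, tango:32, uniform:33, kilo:36, alpha:40}
add november (timestamp 2) → {november:2, juliet:3, charlie:6, golf:18, lima:19, foxtrot:22, tango:32, uniform:33, kilo:36, alpha:40}
process next event → november; now {juliet:3, charlie:6, golf:18, lima:19, foxtrot:22, tango:32, uniform:33, kilo:36, alpha:40}
add papa (timestamp 16) → {juliet:3, charlie:6, papa:16, golf:18, lima:19, foxtrot:22, tango:32, uniform:33, kilo:36, alpha:40}
add india (timestamp 11) → {juliet:3, charlie:6, india:11, papa:16, golf:18, lima:19, foxtrot:22, tango:32, uniform:33, kilo:36, alpha:40}
process next event → juliet; now {charlie:6, india:11, papa:16, golf:18, lima:19, foxtrot:22, tango:32, uniform:33, kilo:36, alpha:40}
update foxtrot to timestamp 27 → {charlie:6, india:11, papa:16, golf:18, lima:19, foxtrot:27, tango:32, uniform:33, kilo:36, alpha:40}
process next event → charlie; now {india:11, papa:16, golf:18, lima:19, foxtrot:27, tango:32, uniform:33, kilo:36, alpha:40}
update alpha to timestamp 8 → {alpha:8, india:11, papa:16, golf:18, lima:19, foxtrot:27, tango:32, uniform:33, kilo:36}
process next event → alpha; now {india:11, papa:16, golf:18, lima:19, foxtrot:27, tango:32, uniform:33, kilo:36}
process next event → india; now {papa:16, golf:18, lima:19, foxtrot:27, tango:32, uniform:33, kilo:36}
update golf to timestamp 5 → {golf:5, papa:16, lima:19, foxtrot:27, tango:32, uniform:33, kilo:36}
process next event → golf; now {papa:16, lima:19, foxtrot:27, tango:32, uniform:33, kilo:36}
process next event → papa; now {lima:19, foxtrot:27, tango:32, uniform:33, kilo:36}
process next event → lima; now {foxtrot:27, tango:32, uniform:33, kilo:36}
process next event → foxtrot; now {tango:32, uniform:33, kilo:36}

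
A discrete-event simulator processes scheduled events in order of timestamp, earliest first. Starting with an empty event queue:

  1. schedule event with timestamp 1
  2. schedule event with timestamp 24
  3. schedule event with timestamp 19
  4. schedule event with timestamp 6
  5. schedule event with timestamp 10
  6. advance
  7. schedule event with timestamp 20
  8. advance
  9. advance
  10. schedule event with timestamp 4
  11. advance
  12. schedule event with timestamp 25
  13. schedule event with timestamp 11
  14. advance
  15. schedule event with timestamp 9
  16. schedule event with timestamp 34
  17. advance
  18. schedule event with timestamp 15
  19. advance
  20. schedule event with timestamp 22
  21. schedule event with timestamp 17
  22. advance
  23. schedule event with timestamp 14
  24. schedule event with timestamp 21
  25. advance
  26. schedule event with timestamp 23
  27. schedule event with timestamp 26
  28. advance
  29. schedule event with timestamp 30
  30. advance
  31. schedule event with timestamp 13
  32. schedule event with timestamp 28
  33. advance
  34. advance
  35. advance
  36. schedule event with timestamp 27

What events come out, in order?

1, 6, 10, 4, 11, 9, 15, 17, 14, 19, 20, 13, 21, 22

insert 1 → {1}
insert 24 → {1, 24}
insert 19 → {1, 19, 24}
insert 6 → {1, 6, 19, 24}
insert 10 → {1, 6, 10, 19, 24}
advance → 1; now {6, 10, 19, 24}
insert 20 → {6, 10, 19, 20, 24}
advance → 6; now {10, 19, 20, 24}
advance → 10; now {19, 20, 24}
insert 4 → {4, 19, 20, 24}
advance → 4; now {19, 20, 24}
insert 25 → {19, 20, 24, 25}
insert 11 → {11, 19, 20, 24, 25}
advance → 11; now {19, 20, 24, 25}
insert 9 → {9, 19, 20, 24, 25}
insert 34 → {9, 19, 20, 24, 25, 34}
advance → 9; now {19, 20, 24, 25, 34}
insert 15 → {15, 19, 20, 24, 25, 34}
advance → 15; now {19, 20, 24, 25, 34}
insert 22 → {19, 20, 22, 24, 25, 34}
insert 17 → {17, 19, 20, 22, 24, 25, 34}
advance → 17; now {19, 20, 22, 24, 25, 34}
insert 14 → {14, 19, 20, 22, 24, 25, 34}
insert 21 → {14, 19, 20, 21, 22, 24, 25, 34}
advance → 14; now {19, 20, 21, 22, 24, 25, 34}
insert 23 → {19, 20, 21, 22, 23, 24, 25, 34}
insert 26 → {19, 20, 21, 22, 23, 24, 25, 26, 34}
advance → 19; now {20, 21, 22, 23, 24, 25, 26, 34}
insert 30 → {20, 21, 22, 23, 24, 25, 26, 30, 34}
advance → 20; now {21, 22, 23, 24, 25, 26, 30, 34}
insert 13 → {13, 21, 22, 23, 24, 25, 26, 30, 34}
insert 28 → {13, 21, 22, 23, 24, 25, 26, 28, 30, 34}
advance → 13; now {21, 22, 23, 24, 25, 26, 28, 30, 34}
advance → 21; now {22, 23, 24, 25, 26, 28, 30, 34}
advance → 22; now {23, 24, 25, 26, 28, 30, 34}
insert 27 → {23, 24, 25, 26, 27, 28, 30, 34}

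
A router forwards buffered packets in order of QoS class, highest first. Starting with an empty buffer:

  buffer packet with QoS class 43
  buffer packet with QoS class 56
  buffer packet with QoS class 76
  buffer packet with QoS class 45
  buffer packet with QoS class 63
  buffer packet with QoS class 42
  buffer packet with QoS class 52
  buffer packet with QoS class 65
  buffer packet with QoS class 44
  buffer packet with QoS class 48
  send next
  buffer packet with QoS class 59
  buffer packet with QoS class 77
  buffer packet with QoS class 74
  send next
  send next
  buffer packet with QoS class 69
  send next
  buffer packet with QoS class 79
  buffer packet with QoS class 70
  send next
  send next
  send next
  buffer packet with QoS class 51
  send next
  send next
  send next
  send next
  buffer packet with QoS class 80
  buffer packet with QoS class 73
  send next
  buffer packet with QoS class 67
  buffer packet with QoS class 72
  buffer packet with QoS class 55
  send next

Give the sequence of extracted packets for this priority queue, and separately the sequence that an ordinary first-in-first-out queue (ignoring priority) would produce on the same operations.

insert 43 → {43}
insert 56 → {56, 43}
insert 76 → {76, 56, 43}
insert 45 → {76, 56, 45, 43}
insert 63 → {76, 63, 56, 45, 43}
insert 42 → {76, 63, 56, 45, 43, 42}
insert 52 → {76, 63, 56, 52, 45, 43, 42}
insert 65 → {76, 65, 63, 56, 52, 45, 43, 42}
insert 44 → {76, 65, 63, 56, 52, 45, 44, 43, 42}
insert 48 → {76, 65, 63, 56, 52, 48, 45, 44, 43, 42}
send next → 76; now {65, 63, 56, 52, 48, 45, 44, 43, 42}
insert 59 → {65, 63, 59, 56, 52, 48, 45, 44, 43, 42}
insert 77 → {77, 65, 63, 59, 56, 52, 48, 45, 44, 43, 42}
insert 74 → {77, 74, 65, 63, 59, 56, 52, 48, 45, 44, 43, 42}
send next → 77; now {74, 65, 63, 59, 56, 52, 48, 45, 44, 43, 42}
send next → 74; now {65, 63, 59, 56, 52, 48, 45, 44, 43, 42}
insert 69 → {69, 65, 63, 59, 56, 52, 48, 45, 44, 43, 42}
send next → 69; now {65, 63, 59, 56, 52, 48, 45, 44, 43, 42}
insert 79 → {79, 65, 63, 59, 56, 52, 48, 45, 44, 43, 42}
insert 70 → {79, 70, 65, 63, 59, 56, 52, 48, 45, 44, 43, 42}
send next → 79; now {70, 65, 63, 59, 56, 52, 48, 45, 44, 43, 42}
send next → 70; now {65, 63, 59, 56, 52, 48, 45, 44, 43, 42}
send next → 65; now {63, 59, 56, 52, 48, 45, 44, 43, 42}
insert 51 → {63, 59, 56, 52, 51, 48, 45, 44, 43, 42}
send next → 63; now {59, 56, 52, 51, 48, 45, 44, 43, 42}
send next → 59; now {56, 52, 51, 48, 45, 44, 43, 42}
send next → 56; now {52, 51, 48, 45, 44, 43, 42}
send next → 52; now {51, 48, 45, 44, 43, 42}
insert 80 → {80, 51, 48, 45, 44, 43, 42}
insert 73 → {80, 73, 51, 48, 45, 44, 43, 42}
send next → 80; now {73, 51, 48, 45, 44, 43, 42}
insert 67 → {73, 67, 51, 48, 45, 44, 43, 42}
insert 72 → {73, 72, 67, 51, 48, 45, 44, 43, 42}
insert 55 → {73, 72, 67, 55, 51, 48, 45, 44, 43, 42}
send next → 73; now {72, 67, 55, 51, 48, 45, 44, 43, 42}

priority queue: [76, 77, 74, 69, 79, 70, 65, 63, 59, 56, 52, 80, 73]; FIFO queue: 43, 56, 76, 45, 63, 42, 52, 65, 44, 48, 59, 77, 74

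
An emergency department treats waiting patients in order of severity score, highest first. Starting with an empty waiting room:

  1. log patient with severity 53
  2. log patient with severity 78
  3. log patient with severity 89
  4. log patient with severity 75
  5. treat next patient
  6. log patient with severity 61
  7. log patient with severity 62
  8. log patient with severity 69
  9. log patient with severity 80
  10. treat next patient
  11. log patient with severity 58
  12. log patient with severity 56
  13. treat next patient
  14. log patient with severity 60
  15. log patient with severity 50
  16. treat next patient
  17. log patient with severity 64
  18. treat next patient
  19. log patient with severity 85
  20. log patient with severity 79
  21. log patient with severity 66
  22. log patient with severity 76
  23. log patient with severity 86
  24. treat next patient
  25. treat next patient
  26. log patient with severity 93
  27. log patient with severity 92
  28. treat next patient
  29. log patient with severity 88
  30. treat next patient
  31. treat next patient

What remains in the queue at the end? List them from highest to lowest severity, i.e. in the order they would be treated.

[79, 76, 66, 64, 62, 61, 60, 58, 56, 53, 50]

insert 53 → {53}
insert 78 → {78, 53}
insert 89 → {89, 78, 53}
insert 75 → {89, 78, 75, 53}
treat next patient → 89; now {78, 75, 53}
insert 61 → {78, 75, 61, 53}
insert 62 → {78, 75, 62, 61, 53}
insert 69 → {78, 75, 69, 62, 61, 53}
insert 80 → {80, 78, 75, 69, 62, 61, 53}
treat next patient → 80; now {78, 75, 69, 62, 61, 53}
insert 58 → {78, 75, 69, 62, 61, 58, 53}
insert 56 → {78, 75, 69, 62, 61, 58, 56, 53}
treat next patient → 78; now {75, 69, 62, 61, 58, 56, 53}
insert 60 → {75, 69, 62, 61, 60, 58, 56, 53}
insert 50 → {75, 69, 62, 61, 60, 58, 56, 53, 50}
treat next patient → 75; now {69, 62, 61, 60, 58, 56, 53, 50}
insert 64 → {69, 64, 62, 61, 60, 58, 56, 53, 50}
treat next patient → 69; now {64, 62, 61, 60, 58, 56, 53, 50}
insert 85 → {85, 64, 62, 61, 60, 58, 56, 53, 50}
insert 79 → {85, 79, 64, 62, 61, 60, 58, 56, 53, 50}
insert 66 → {85, 79, 66, 64, 62, 61, 60, 58, 56, 53, 50}
insert 76 → {85, 79, 76, 66, 64, 62, 61, 60, 58, 56, 53, 50}
insert 86 → {86, 85, 79, 76, 66, 64, 62, 61, 60, 58, 56, 53, 50}
treat next patient → 86; now {85, 79, 76, 66, 64, 62, 61, 60, 58, 56, 53, 50}
treat next patient → 85; now {79, 76, 66, 64, 62, 61, 60, 58, 56, 53, 50}
insert 93 → {93, 79, 76, 66, 64, 62, 61, 60, 58, 56, 53, 50}
insert 92 → {93, 92, 79, 76, 66, 64, 62, 61, 60, 58, 56, 53, 50}
treat next patient → 93; now {92, 79, 76, 66, 64, 62, 61, 60, 58, 56, 53, 50}
insert 88 → {92, 88, 79, 76, 66, 64, 62, 61, 60, 58, 56, 53, 50}
treat next patient → 92; now {88, 79, 76, 66, 64, 62, 61, 60, 58, 56, 53, 50}
treat next patient → 88; now {79, 76, 66, 64, 62, 61, 60, 58, 56, 53, 50}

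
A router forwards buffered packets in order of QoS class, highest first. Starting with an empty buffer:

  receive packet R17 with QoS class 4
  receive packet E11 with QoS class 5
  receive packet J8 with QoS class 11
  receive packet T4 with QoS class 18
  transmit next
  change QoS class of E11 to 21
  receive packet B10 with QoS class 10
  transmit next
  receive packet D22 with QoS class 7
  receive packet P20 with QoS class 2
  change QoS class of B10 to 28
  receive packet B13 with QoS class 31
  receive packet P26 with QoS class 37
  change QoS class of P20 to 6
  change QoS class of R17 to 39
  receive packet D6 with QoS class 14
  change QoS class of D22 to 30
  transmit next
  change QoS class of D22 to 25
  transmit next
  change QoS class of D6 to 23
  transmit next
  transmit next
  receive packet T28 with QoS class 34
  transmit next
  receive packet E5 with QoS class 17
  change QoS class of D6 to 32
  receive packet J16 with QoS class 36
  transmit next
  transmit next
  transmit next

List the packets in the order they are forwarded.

T4, E11, R17, P26, B13, B10, T28, J16, D6, D22

add R17 (QoS class 4) → {R17:4}
add E11 (QoS class 5) → {E11:5, R17:4}
add J8 (QoS class 11) → {J8:11, E11:5, R17:4}
add T4 (QoS class 18) → {T4:18, J8:11, E11:5, R17:4}
transmit next → T4; now {J8:11, E11:5, R17:4}
update E11 to QoS class 21 → {E11:21, J8:11, R17:4}
add B10 (QoS class 10) → {E11:21, J8:11, B10:10, R17:4}
transmit next → E11; now {J8:11, B10:10, R17:4}
add D22 (QoS class 7) → {J8:11, B10:10, D22:7, R17:4}
add P20 (QoS class 2) → {J8:11, B10:10, D22:7, R17:4, P20:2}
update B10 to QoS class 28 → {B10:28, J8:11, D22:7, R17:4, P20:2}
add B13 (QoS class 31) → {B13:31, B10:28, J8:11, D22:7, R17:4, P20:2}
add P26 (QoS class 37) → {P26:37, B13:31, B10:28, J8:11, D22:7, R17:4, P20:2}
update P20 to QoS class 6 → {P26:37, B13:31, B10:28, J8:11, D22:7, P20:6, R17:4}
update R17 to QoS class 39 → {R17:39, P26:37, B13:31, B10:28, J8:11, D22:7, P20:6}
add D6 (QoS class 14) → {R17:39, P26:37, B13:31, B10:28, D6:14, J8:11, D22:7, P20:6}
update D22 to QoS class 30 → {R17:39, P26:37, B13:31, D22:30, B10:28, D6:14, J8:11, P20:6}
transmit next → R17; now {P26:37, B13:31, D22:30, B10:28, D6:14, J8:11, P20:6}
update D22 to QoS class 25 → {P26:37, B13:31, B10:28, D22:25, D6:14, J8:11, P20:6}
transmit next → P26; now {B13:31, B10:28, D22:25, D6:14, J8:11, P20:6}
update D6 to QoS class 23 → {B13:31, B10:28, D22:25, D6:23, J8:11, P20:6}
transmit next → B13; now {B10:28, D22:25, D6:23, J8:11, P20:6}
transmit next → B10; now {D22:25, D6:23, J8:11, P20:6}
add T28 (QoS class 34) → {T28:34, D22:25, D6:23, J8:11, P20:6}
transmit next → T28; now {D22:25, D6:23, J8:11, P20:6}
add E5 (QoS class 17) → {D22:25, D6:23, E5:17, J8:11, P20:6}
update D6 to QoS class 32 → {D6:32, D22:25, E5:17, J8:11, P20:6}
add J16 (QoS class 36) → {J16:36, D6:32, D22:25, E5:17, J8:11, P20:6}
transmit next → J16; now {D6:32, D22:25, E5:17, J8:11, P20:6}
transmit next → D6; now {D22:25, E5:17, J8:11, P20:6}
transmit next → D22; now {E5:17, J8:11, P20:6}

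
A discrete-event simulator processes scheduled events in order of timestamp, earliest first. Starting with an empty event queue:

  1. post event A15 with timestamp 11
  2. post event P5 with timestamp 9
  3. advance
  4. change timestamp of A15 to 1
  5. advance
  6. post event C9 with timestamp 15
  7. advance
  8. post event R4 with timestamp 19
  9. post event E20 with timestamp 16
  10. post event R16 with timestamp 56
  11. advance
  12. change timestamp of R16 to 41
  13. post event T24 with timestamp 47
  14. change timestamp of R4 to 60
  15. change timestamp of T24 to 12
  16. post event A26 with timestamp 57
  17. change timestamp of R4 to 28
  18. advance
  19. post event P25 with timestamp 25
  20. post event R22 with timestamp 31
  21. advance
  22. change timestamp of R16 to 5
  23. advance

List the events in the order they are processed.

[P5, A15, C9, E20, T24, P25, R16]

add A15 (timestamp 11) → {A15:11}
add P5 (timestamp 9) → {P5:9, A15:11}
advance → P5; now {A15:11}
update A15 to timestamp 1 → {A15:1}
advance → A15; now {}
add C9 (timestamp 15) → {C9:15}
advance → C9; now {}
add R4 (timestamp 19) → {R4:19}
add E20 (timestamp 16) → {E20:16, R4:19}
add R16 (timestamp 56) → {E20:16, R4:19, R16:56}
advance → E20; now {R4:19, R16:56}
update R16 to timestamp 41 → {R4:19, R16:41}
add T24 (timestamp 47) → {R4:19, R16:41, T24:47}
update R4 to timestamp 60 → {R16:41, T24:47, R4:60}
update T24 to timestamp 12 → {T24:12, R16:41, R4:60}
add A26 (timestamp 57) → {T24:12, R16:41, A26:57, R4:60}
update R4 to timestamp 28 → {T24:12, R4:28, R16:41, A26:57}
advance → T24; now {R4:28, R16:41, A26:57}
add P25 (timestamp 25) → {P25:25, R4:28, R16:41, A26:57}
add R22 (timestamp 31) → {P25:25, R4:28, R22:31, R16:41, A26:57}
advance → P25; now {R4:28, R22:31, R16:41, A26:57}
update R16 to timestamp 5 → {R16:5, R4:28, R22:31, A26:57}
advance → R16; now {R4:28, R22:31, A26:57}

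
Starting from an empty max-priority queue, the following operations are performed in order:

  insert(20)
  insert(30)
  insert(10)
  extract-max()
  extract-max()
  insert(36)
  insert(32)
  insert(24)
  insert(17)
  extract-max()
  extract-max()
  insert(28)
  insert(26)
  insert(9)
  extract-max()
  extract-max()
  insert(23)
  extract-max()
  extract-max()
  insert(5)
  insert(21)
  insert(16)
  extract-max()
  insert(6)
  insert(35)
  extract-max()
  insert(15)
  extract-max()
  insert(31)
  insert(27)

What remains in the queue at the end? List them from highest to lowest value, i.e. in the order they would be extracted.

31 → 27 → 16 → 15 → 10 → 9 → 6 → 5

insert 20 → {20}
insert 30 → {30, 20}
insert 10 → {30, 20, 10}
extract-max → 30; now {20, 10}
extract-max → 20; now {10}
insert 36 → {36, 10}
insert 32 → {36, 32, 10}
insert 24 → {36, 32, 24, 10}
insert 17 → {36, 32, 24, 17, 10}
extract-max → 36; now {32, 24, 17, 10}
extract-max → 32; now {24, 17, 10}
insert 28 → {28, 24, 17, 10}
insert 26 → {28, 26, 24, 17, 10}
insert 9 → {28, 26, 24, 17, 10, 9}
extract-max → 28; now {26, 24, 17, 10, 9}
extract-max → 26; now {24, 17, 10, 9}
insert 23 → {24, 23, 17, 10, 9}
extract-max → 24; now {23, 17, 10, 9}
extract-max → 23; now {17, 10, 9}
insert 5 → {17, 10, 9, 5}
insert 21 → {21, 17, 10, 9, 5}
insert 16 → {21, 17, 16, 10, 9, 5}
extract-max → 21; now {17, 16, 10, 9, 5}
insert 6 → {17, 16, 10, 9, 6, 5}
insert 35 → {35, 17, 16, 10, 9, 6, 5}
extract-max → 35; now {17, 16, 10, 9, 6, 5}
insert 15 → {17, 16, 15, 10, 9, 6, 5}
extract-max → 17; now {16, 15, 10, 9, 6, 5}
insert 31 → {31, 16, 15, 10, 9, 6, 5}
insert 27 → {31, 27, 16, 15, 10, 9, 6, 5}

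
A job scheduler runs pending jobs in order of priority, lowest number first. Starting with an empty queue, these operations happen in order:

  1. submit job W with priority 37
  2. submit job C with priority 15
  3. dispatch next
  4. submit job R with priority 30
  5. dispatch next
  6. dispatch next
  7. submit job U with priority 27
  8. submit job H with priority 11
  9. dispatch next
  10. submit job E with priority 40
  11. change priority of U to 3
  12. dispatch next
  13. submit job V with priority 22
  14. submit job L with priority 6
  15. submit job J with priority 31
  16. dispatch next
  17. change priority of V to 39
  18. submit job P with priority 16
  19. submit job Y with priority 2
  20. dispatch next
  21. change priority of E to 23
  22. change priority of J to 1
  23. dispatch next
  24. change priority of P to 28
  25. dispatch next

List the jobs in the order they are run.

add W (priority 37) → {W:37}
add C (priority 15) → {C:15, W:37}
dispatch next → C; now {W:37}
add R (priority 30) → {R:30, W:37}
dispatch next → R; now {W:37}
dispatch next → W; now {}
add U (priority 27) → {U:27}
add H (priority 11) → {H:11, U:27}
dispatch next → H; now {U:27}
add E (priority 40) → {U:27, E:40}
update U to priority 3 → {U:3, E:40}
dispatch next → U; now {E:40}
add V (priority 22) → {V:22, E:40}
add L (priority 6) → {L:6, V:22, E:40}
add J (priority 31) → {L:6, V:22, J:31, E:40}
dispatch next → L; now {V:22, J:31, E:40}
update V to priority 39 → {J:31, V:39, E:40}
add P (priority 16) → {P:16, J:31, V:39, E:40}
add Y (priority 2) → {Y:2, P:16, J:31, V:39, E:40}
dispatch next → Y; now {P:16, J:31, V:39, E:40}
update E to priority 23 → {P:16, E:23, J:31, V:39}
update J to priority 1 → {J:1, P:16, E:23, V:39}
dispatch next → J; now {P:16, E:23, V:39}
update P to priority 28 → {E:23, P:28, V:39}
dispatch next → E; now {P:28, V:39}

[C, R, W, H, U, L, Y, J, E]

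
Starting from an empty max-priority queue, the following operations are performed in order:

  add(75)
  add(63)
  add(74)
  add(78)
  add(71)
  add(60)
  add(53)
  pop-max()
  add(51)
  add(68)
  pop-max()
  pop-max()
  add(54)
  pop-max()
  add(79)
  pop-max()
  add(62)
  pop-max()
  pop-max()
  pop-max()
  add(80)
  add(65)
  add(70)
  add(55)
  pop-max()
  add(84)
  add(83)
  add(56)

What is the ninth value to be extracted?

insert 75 → {75}
insert 63 → {75, 63}
insert 74 → {75, 74, 63}
insert 78 → {78, 75, 74, 63}
insert 71 → {78, 75, 74, 71, 63}
insert 60 → {78, 75, 74, 71, 63, 60}
insert 53 → {78, 75, 74, 71, 63, 60, 53}
pop-max → 78; now {75, 74, 71, 63, 60, 53}
insert 51 → {75, 74, 71, 63, 60, 53, 51}
insert 68 → {75, 74, 71, 68, 63, 60, 53, 51}
pop-max → 75; now {74, 71, 68, 63, 60, 53, 51}
pop-max → 74; now {71, 68, 63, 60, 53, 51}
insert 54 → {71, 68, 63, 60, 54, 53, 51}
pop-max → 71; now {68, 63, 60, 54, 53, 51}
insert 79 → {79, 68, 63, 60, 54, 53, 51}
pop-max → 79; now {68, 63, 60, 54, 53, 51}
insert 62 → {68, 63, 62, 60, 54, 53, 51}
pop-max → 68; now {63, 62, 60, 54, 53, 51}
pop-max → 63; now {62, 60, 54, 53, 51}
pop-max → 62; now {60, 54, 53, 51}
insert 80 → {80, 60, 54, 53, 51}
insert 65 → {80, 65, 60, 54, 53, 51}
insert 70 → {80, 70, 65, 60, 54, 53, 51}
insert 55 → {80, 70, 65, 60, 55, 54, 53, 51}
pop-max → 80; now {70, 65, 60, 55, 54, 53, 51}
insert 84 → {84, 70, 65, 60, 55, 54, 53, 51}
insert 83 → {84, 83, 70, 65, 60, 55, 54, 53, 51}
insert 56 → {84, 83, 70, 65, 60, 56, 55, 54, 53, 51}

80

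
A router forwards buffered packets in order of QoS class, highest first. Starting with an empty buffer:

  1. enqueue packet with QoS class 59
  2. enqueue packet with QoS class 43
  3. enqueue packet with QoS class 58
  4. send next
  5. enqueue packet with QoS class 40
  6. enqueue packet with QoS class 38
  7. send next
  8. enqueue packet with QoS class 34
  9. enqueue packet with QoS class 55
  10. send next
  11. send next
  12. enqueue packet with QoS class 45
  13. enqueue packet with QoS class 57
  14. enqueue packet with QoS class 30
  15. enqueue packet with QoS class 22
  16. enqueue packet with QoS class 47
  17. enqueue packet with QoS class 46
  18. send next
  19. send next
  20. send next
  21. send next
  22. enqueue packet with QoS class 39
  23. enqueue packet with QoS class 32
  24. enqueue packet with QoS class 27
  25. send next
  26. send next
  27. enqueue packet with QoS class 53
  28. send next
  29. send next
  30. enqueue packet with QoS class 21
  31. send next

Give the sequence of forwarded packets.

insert 59 → {59}
insert 43 → {59, 43}
insert 58 → {59, 58, 43}
send next → 59; now {58, 43}
insert 40 → {58, 43, 40}
insert 38 → {58, 43, 40, 38}
send next → 58; now {43, 40, 38}
insert 34 → {43, 40, 38, 34}
insert 55 → {55, 43, 40, 38, 34}
send next → 55; now {43, 40, 38, 34}
send next → 43; now {40, 38, 34}
insert 45 → {45, 40, 38, 34}
insert 57 → {57, 45, 40, 38, 34}
insert 30 → {57, 45, 40, 38, 34, 30}
insert 22 → {57, 45, 40, 38, 34, 30, 22}
insert 47 → {57, 47, 45, 40, 38, 34, 30, 22}
insert 46 → {57, 47, 46, 45, 40, 38, 34, 30, 22}
send next → 57; now {47, 46, 45, 40, 38, 34, 30, 22}
send next → 47; now {46, 45, 40, 38, 34, 30, 22}
send next → 46; now {45, 40, 38, 34, 30, 22}
send next → 45; now {40, 38, 34, 30, 22}
insert 39 → {40, 39, 38, 34, 30, 22}
insert 32 → {40, 39, 38, 34, 32, 30, 22}
insert 27 → {40, 39, 38, 34, 32, 30, 27, 22}
send next → 40; now {39, 38, 34, 32, 30, 27, 22}
send next → 39; now {38, 34, 32, 30, 27, 22}
insert 53 → {53, 38, 34, 32, 30, 27, 22}
send next → 53; now {38, 34, 32, 30, 27, 22}
send next → 38; now {34, 32, 30, 27, 22}
insert 21 → {34, 32, 30, 27, 22, 21}
send next → 34; now {32, 30, 27, 22, 21}

[59, 58, 55, 43, 57, 47, 46, 45, 40, 39, 53, 38, 34]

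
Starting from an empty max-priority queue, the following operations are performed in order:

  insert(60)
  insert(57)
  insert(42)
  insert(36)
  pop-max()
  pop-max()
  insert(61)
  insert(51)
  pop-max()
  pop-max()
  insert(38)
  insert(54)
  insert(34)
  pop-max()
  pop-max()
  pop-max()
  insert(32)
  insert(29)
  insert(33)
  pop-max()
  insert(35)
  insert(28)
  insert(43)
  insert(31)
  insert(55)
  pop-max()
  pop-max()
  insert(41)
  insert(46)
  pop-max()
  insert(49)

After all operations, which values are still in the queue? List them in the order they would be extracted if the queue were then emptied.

insert 60 → {60}
insert 57 → {60, 57}
insert 42 → {60, 57, 42}
insert 36 → {60, 57, 42, 36}
pop-max → 60; now {57, 42, 36}
pop-max → 57; now {42, 36}
insert 61 → {61, 42, 36}
insert 51 → {61, 51, 42, 36}
pop-max → 61; now {51, 42, 36}
pop-max → 51; now {42, 36}
insert 38 → {42, 38, 36}
insert 54 → {54, 42, 38, 36}
insert 34 → {54, 42, 38, 36, 34}
pop-max → 54; now {42, 38, 36, 34}
pop-max → 42; now {38, 36, 34}
pop-max → 38; now {36, 34}
insert 32 → {36, 34, 32}
insert 29 → {36, 34, 32, 29}
insert 33 → {36, 34, 33, 32, 29}
pop-max → 36; now {34, 33, 32, 29}
insert 35 → {35, 34, 33, 32, 29}
insert 28 → {35, 34, 33, 32, 29, 28}
insert 43 → {43, 35, 34, 33, 32, 29, 28}
insert 31 → {43, 35, 34, 33, 32, 31, 29, 28}
insert 55 → {55, 43, 35, 34, 33, 32, 31, 29, 28}
pop-max → 55; now {43, 35, 34, 33, 32, 31, 29, 28}
pop-max → 43; now {35, 34, 33, 32, 31, 29, 28}
insert 41 → {41, 35, 34, 33, 32, 31, 29, 28}
insert 46 → {46, 41, 35, 34, 33, 32, 31, 29, 28}
pop-max → 46; now {41, 35, 34, 33, 32, 31, 29, 28}
insert 49 → {49, 41, 35, 34, 33, 32, 31, 29, 28}

[49, 41, 35, 34, 33, 32, 31, 29, 28]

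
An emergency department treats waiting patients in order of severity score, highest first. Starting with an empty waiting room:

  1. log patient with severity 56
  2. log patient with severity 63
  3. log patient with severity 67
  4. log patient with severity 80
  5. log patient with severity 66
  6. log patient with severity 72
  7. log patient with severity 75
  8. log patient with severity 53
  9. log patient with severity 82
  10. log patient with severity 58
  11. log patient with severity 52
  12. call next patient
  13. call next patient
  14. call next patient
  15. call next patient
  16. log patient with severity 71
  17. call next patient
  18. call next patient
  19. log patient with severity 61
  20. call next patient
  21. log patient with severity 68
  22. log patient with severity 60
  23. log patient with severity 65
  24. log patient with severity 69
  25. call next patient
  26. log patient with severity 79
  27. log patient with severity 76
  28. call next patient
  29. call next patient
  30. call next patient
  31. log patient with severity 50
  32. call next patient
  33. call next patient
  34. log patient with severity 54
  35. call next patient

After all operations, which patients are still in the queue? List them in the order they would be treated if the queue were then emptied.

insert 56 → {56}
insert 63 → {63, 56}
insert 67 → {67, 63, 56}
insert 80 → {80, 67, 63, 56}
insert 66 → {80, 67, 66, 63, 56}
insert 72 → {80, 72, 67, 66, 63, 56}
insert 75 → {80, 75, 72, 67, 66, 63, 56}
insert 53 → {80, 75, 72, 67, 66, 63, 56, 53}
insert 82 → {82, 80, 75, 72, 67, 66, 63, 56, 53}
insert 58 → {82, 80, 75, 72, 67, 66, 63, 58, 56, 53}
insert 52 → {82, 80, 75, 72, 67, 66, 63, 58, 56, 53, 52}
call next patient → 82; now {80, 75, 72, 67, 66, 63, 58, 56, 53, 52}
call next patient → 80; now {75, 72, 67, 66, 63, 58, 56, 53, 52}
call next patient → 75; now {72, 67, 66, 63, 58, 56, 53, 52}
call next patient → 72; now {67, 66, 63, 58, 56, 53, 52}
insert 71 → {71, 67, 66, 63, 58, 56, 53, 52}
call next patient → 71; now {67, 66, 63, 58, 56, 53, 52}
call next patient → 67; now {66, 63, 58, 56, 53, 52}
insert 61 → {66, 63, 61, 58, 56, 53, 52}
call next patient → 66; now {63, 61, 58, 56, 53, 52}
insert 68 → {68, 63, 61, 58, 56, 53, 52}
insert 60 → {68, 63, 61, 60, 58, 56, 53, 52}
insert 65 → {68, 65, 63, 61, 60, 58, 56, 53, 52}
insert 69 → {69, 68, 65, 63, 61, 60, 58, 56, 53, 52}
call next patient → 69; now {68, 65, 63, 61, 60, 58, 56, 53, 52}
insert 79 → {79, 68, 65, 63, 61, 60, 58, 56, 53, 52}
insert 76 → {79, 76, 68, 65, 63, 61, 60, 58, 56, 53, 52}
call next patient → 79; now {76, 68, 65, 63, 61, 60, 58, 56, 53, 52}
call next patient → 76; now {68, 65, 63, 61, 60, 58, 56, 53, 52}
call next patient → 68; now {65, 63, 61, 60, 58, 56, 53, 52}
insert 50 → {65, 63, 61, 60, 58, 56, 53, 52, 50}
call next patient → 65; now {63, 61, 60, 58, 56, 53, 52, 50}
call next patient → 63; now {61, 60, 58, 56, 53, 52, 50}
insert 54 → {61, 60, 58, 56, 54, 53, 52, 50}
call next patient → 61; now {60, 58, 56, 54, 53, 52, 50}

[60, 58, 56, 54, 53, 52, 50]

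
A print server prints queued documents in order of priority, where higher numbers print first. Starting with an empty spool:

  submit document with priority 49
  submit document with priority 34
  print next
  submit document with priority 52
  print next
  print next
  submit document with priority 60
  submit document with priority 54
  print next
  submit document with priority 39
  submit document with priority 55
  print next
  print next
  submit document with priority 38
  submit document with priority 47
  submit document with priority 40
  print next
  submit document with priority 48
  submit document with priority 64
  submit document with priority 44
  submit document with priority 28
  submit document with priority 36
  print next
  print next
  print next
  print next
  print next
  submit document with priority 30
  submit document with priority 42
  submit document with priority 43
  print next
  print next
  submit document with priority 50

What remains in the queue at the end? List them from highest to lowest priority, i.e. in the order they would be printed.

50 → 38 → 36 → 30 → 28

insert 49 → {49}
insert 34 → {49, 34}
print next → 49; now {34}
insert 52 → {52, 34}
print next → 52; now {34}
print next → 34; now {}
insert 60 → {60}
insert 54 → {60, 54}
print next → 60; now {54}
insert 39 → {54, 39}
insert 55 → {55, 54, 39}
print next → 55; now {54, 39}
print next → 54; now {39}
insert 38 → {39, 38}
insert 47 → {47, 39, 38}
insert 40 → {47, 40, 39, 38}
print next → 47; now {40, 39, 38}
insert 48 → {48, 40, 39, 38}
insert 64 → {64, 48, 40, 39, 38}
insert 44 → {64, 48, 44, 40, 39, 38}
insert 28 → {64, 48, 44, 40, 39, 38, 28}
insert 36 → {64, 48, 44, 40, 39, 38, 36, 28}
print next → 64; now {48, 44, 40, 39, 38, 36, 28}
print next → 48; now {44, 40, 39, 38, 36, 28}
print next → 44; now {40, 39, 38, 36, 28}
print next → 40; now {39, 38, 36, 28}
print next → 39; now {38, 36, 28}
insert 30 → {38, 36, 30, 28}
insert 42 → {42, 38, 36, 30, 28}
insert 43 → {43, 42, 38, 36, 30, 28}
print next → 43; now {42, 38, 36, 30, 28}
print next → 42; now {38, 36, 30, 28}
insert 50 → {50, 38, 36, 30, 28}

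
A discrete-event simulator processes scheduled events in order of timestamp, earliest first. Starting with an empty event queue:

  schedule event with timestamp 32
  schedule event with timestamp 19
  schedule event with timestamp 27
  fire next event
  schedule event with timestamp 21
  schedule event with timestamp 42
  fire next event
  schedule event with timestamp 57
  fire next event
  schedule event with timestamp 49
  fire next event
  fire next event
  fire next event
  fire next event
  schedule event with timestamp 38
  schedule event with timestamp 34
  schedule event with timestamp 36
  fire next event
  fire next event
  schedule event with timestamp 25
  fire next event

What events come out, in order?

19, 21, 27, 32, 42, 49, 57, 34, 36, 25

insert 32 → {32}
insert 19 → {19, 32}
insert 27 → {19, 27, 32}
fire next event → 19; now {27, 32}
insert 21 → {21, 27, 32}
insert 42 → {21, 27, 32, 42}
fire next event → 21; now {27, 32, 42}
insert 57 → {27, 32, 42, 57}
fire next event → 27; now {32, 42, 57}
insert 49 → {32, 42, 49, 57}
fire next event → 32; now {42, 49, 57}
fire next event → 42; now {49, 57}
fire next event → 49; now {57}
fire next event → 57; now {}
insert 38 → {38}
insert 34 → {34, 38}
insert 36 → {34, 36, 38}
fire next event → 34; now {36, 38}
fire next event → 36; now {38}
insert 25 → {25, 38}
fire next event → 25; now {38}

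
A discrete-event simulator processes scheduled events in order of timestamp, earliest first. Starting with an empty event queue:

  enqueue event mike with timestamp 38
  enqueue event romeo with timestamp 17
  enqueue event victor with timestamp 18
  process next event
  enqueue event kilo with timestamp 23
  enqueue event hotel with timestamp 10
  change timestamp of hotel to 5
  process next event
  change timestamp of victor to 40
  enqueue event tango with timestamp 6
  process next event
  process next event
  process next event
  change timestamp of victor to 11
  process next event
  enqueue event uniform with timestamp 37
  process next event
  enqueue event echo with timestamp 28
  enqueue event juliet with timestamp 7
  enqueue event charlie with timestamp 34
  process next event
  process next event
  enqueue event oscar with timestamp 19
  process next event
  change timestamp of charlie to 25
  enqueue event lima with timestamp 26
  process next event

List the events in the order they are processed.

romeo, hotel, tango, kilo, mike, victor, uniform, juliet, echo, oscar, charlie

add mike (timestamp 38) → {mike:38}
add romeo (timestamp 17) → {romeo:17, mike:38}
add victor (timestamp 18) → {romeo:17, victor:18, mike:38}
process next event → romeo; now {victor:18, mike:38}
add kilo (timestamp 23) → {victor:18, kilo:23, mike:38}
add hotel (timestamp 10) → {hotel:10, victor:18, kilo:23, mike:38}
update hotel to timestamp 5 → {hotel:5, victor:18, kilo:23, mike:38}
process next event → hotel; now {victor:18, kilo:23, mike:38}
update victor to timestamp 40 → {kilo:23, mike:38, victor:40}
add tango (timestamp 6) → {tango:6, kilo:23, mike:38, victor:40}
process next event → tango; now {kilo:23, mike:38, victor:40}
process next event → kilo; now {mike:38, victor:40}
process next event → mike; now {victor:40}
update victor to timestamp 11 → {victor:11}
process next event → victor; now {}
add uniform (timestamp 37) → {uniform:37}
process next event → uniform; now {}
add echo (timestamp 28) → {echo:28}
add juliet (timestamp 7) → {juliet:7, echo:28}
add charlie (timestamp 34) → {juliet:7, echo:28, charlie:34}
process next event → juliet; now {echo:28, charlie:34}
process next event → echo; now {charlie:34}
add oscar (timestamp 19) → {oscar:19, charlie:34}
process next event → oscar; now {charlie:34}
update charlie to timestamp 25 → {charlie:25}
add lima (timestamp 26) → {charlie:25, lima:26}
process next event → charlie; now {lima:26}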